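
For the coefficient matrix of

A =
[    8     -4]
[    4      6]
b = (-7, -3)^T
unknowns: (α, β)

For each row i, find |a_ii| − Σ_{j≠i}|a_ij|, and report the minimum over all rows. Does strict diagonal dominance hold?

row 1: |8| − (4) = 4
row 2: |6| − (4) = 2
minimum over rows = 2 → strictly diagonally dominant (convergence guaranteed)

2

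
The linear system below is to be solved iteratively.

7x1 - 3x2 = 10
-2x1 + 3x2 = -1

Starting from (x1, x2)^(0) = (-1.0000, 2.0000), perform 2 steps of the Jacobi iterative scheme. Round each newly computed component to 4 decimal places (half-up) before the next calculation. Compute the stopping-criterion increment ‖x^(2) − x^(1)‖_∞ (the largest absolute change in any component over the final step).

Iteration 1:
  x1 = (10 - (-3)·2.0000) / (7) = 2.2857
  x2 = (-1 - (-2)·-1.0000) / (3) = -1.0000
Iteration 2:
  x1 = (10 - (-3)·-1.0000) / (7) = 1.0000
  x2 = (-1 - (-2)·2.2857) / (3) = 1.1905
Change: (-1.2857, 2.1905) → max |·| = 2.1905

2.1905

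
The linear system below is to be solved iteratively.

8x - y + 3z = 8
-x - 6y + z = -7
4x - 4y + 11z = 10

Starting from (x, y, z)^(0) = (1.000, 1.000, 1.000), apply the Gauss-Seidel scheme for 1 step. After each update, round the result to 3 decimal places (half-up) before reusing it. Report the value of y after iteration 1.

1.208

Iteration 1:
  x = (8 - (-1)·1.000 - (3)·1.000) / (8) = 0.750
  y = (-7 - (-1)·0.750 - (1)·1.000) / (-6) = 1.208
  z = (10 - (4)·0.750 - (-4)·1.208) / (11) = 1.076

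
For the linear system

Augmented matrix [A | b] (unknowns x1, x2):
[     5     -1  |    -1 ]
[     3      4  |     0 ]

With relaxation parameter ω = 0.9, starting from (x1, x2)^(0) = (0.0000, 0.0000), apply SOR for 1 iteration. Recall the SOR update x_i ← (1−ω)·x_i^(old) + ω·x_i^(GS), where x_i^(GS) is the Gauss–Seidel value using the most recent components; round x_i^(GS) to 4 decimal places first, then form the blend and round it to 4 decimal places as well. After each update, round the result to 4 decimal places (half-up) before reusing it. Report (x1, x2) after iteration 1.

(-0.1800, 0.1215)

Iteration 1:
  x1: GS value = (-1 - (-1)·0.0000) / (5) = -0.2000;  x1 ← (1−ω)·0.0000 + ω·-0.2000 = -0.1800
  x2: GS value = (0 - (3)·-0.1800) / (4) = 0.1350;  x2 ← (1−ω)·0.0000 + ω·0.1350 = 0.1215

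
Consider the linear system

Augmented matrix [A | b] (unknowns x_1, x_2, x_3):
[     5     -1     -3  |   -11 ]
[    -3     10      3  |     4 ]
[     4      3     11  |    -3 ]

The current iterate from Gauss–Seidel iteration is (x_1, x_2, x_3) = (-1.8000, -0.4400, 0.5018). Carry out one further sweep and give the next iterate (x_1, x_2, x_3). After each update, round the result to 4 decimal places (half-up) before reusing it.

(-1.9869, -0.3466, 0.5443)

One sweep:
  x_1 = (-11 - (-1)·-0.4400 - (-3)·0.5018) / (5) = -1.9869
  x_2 = (4 - (-3)·-1.9869 - (3)·0.5018) / (10) = -0.3466
  x_3 = (-3 - (4)·-1.9869 - (3)·-0.3466) / (11) = 0.5443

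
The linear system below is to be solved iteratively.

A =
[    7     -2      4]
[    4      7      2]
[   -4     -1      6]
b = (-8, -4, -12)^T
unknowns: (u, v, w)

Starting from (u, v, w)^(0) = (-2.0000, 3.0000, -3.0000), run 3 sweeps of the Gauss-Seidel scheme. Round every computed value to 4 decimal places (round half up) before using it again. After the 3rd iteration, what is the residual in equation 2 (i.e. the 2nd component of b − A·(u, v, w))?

-1.1661

Iteration 1:
  u = (-8 - (-2)·3.0000 - (4)·-3.0000) / (7) = 1.4286
  v = (-4 - (4)·1.4286 - (2)·-3.0000) / (7) = -0.5306
  w = (-12 - (-4)·1.4286 - (-1)·-0.5306) / (6) = -1.1360
Iteration 2:
  u = (-8 - (-2)·-0.5306 - (4)·-1.1360) / (7) = -0.6453
  v = (-4 - (4)·-0.6453 - (2)·-1.1360) / (7) = 0.1219
  w = (-12 - (-4)·-0.6453 - (-1)·0.1219) / (6) = -2.4099
Iteration 3:
  u = (-8 - (-2)·0.1219 - (4)·-2.4099) / (7) = 0.2691
  v = (-4 - (4)·0.2691 - (2)·-2.4099) / (7) = -0.0367
  w = (-12 - (-4)·0.2691 - (-1)·-0.0367) / (6) = -1.8267
Residual b − A·x = (-2.6503, -1.1661, -0.0001)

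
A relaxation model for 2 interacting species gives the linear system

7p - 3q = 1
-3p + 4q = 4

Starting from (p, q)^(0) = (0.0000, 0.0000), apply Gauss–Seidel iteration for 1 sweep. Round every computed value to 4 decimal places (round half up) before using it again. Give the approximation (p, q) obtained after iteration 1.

(0.1429, 1.1072)

Iteration 1:
  p = (1 - (-3)·0.0000) / (7) = 0.1429
  q = (4 - (-3)·0.1429) / (4) = 1.1072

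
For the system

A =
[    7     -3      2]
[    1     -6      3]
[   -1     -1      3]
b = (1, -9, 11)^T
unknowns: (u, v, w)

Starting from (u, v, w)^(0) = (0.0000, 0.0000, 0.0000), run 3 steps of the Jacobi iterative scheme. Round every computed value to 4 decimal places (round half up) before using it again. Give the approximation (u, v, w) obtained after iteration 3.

Iteration 1:
  u = (1 - (-3)·0.0000 - (2)·0.0000) / (7) = 0.1429
  v = (-9 - (1)·0.0000 - (3)·0.0000) / (-6) = 1.5000
  w = (11 - (-1)·0.0000 - (-1)·0.0000) / (3) = 3.6667
Iteration 2:
  u = (1 - (-3)·1.5000 - (2)·3.6667) / (7) = -0.2619
  v = (-9 - (1)·0.1429 - (3)·3.6667) / (-6) = 3.3572
  w = (11 - (-1)·0.1429 - (-1)·1.5000) / (3) = 4.2143
Iteration 3:
  u = (1 - (-3)·3.3572 - (2)·4.2143) / (7) = 0.3776
  v = (-9 - (1)·-0.2619 - (3)·4.2143) / (-6) = 3.5635
  w = (11 - (-1)·-0.2619 - (-1)·3.3572) / (3) = 4.6984

(0.3776, 3.5635, 4.6984)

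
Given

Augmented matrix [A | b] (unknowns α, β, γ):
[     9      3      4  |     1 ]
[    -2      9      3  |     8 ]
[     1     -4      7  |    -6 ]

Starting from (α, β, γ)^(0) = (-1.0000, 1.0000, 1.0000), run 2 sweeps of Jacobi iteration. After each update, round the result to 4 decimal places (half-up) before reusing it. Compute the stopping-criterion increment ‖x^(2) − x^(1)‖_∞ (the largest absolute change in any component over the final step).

Iteration 1:
  α = (1 - (3)·1.0000 - (4)·1.0000) / (9) = -0.6667
  β = (8 - (-2)·-1.0000 - (3)·1.0000) / (9) = 0.3333
  γ = (-6 - (1)·-1.0000 - (-4)·1.0000) / (7) = -0.1429
Iteration 2:
  α = (1 - (3)·0.3333 - (4)·-0.1429) / (9) = 0.0635
  β = (8 - (-2)·-0.6667 - (3)·-0.1429) / (9) = 0.7884
  γ = (-6 - (1)·-0.6667 - (-4)·0.3333) / (7) = -0.5714
Change: (0.7302, 0.4551, -0.4285) → max |·| = 0.7302

0.7302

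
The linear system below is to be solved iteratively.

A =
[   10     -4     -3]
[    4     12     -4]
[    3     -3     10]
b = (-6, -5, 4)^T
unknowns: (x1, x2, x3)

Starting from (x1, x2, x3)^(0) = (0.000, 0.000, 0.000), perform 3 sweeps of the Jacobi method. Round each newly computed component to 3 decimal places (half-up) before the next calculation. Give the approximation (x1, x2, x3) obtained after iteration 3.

Iteration 1:
  x1 = (-6 - (-4)·0.000 - (-3)·0.000) / (10) = -0.600
  x2 = (-5 - (4)·0.000 - (-4)·0.000) / (12) = -0.417
  x3 = (4 - (3)·0.000 - (-3)·0.000) / (10) = 0.400
Iteration 2:
  x1 = (-6 - (-4)·-0.417 - (-3)·0.400) / (10) = -0.647
  x2 = (-5 - (4)·-0.600 - (-4)·0.400) / (12) = -0.083
  x3 = (4 - (3)·-0.600 - (-3)·-0.417) / (10) = 0.455
Iteration 3:
  x1 = (-6 - (-4)·-0.083 - (-3)·0.455) / (10) = -0.497
  x2 = (-5 - (4)·-0.647 - (-4)·0.455) / (12) = -0.049
  x3 = (4 - (3)·-0.647 - (-3)·-0.083) / (10) = 0.569

(-0.497, -0.049, 0.569)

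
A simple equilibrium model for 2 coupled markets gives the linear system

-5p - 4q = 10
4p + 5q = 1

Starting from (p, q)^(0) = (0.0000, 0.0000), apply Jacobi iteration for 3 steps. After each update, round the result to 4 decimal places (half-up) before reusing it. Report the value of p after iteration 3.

-3.4400

Iteration 1:
  p = (10 - (-4)·0.0000) / (-5) = -2.0000
  q = (1 - (4)·0.0000) / (5) = 0.2000
Iteration 2:
  p = (10 - (-4)·0.2000) / (-5) = -2.1600
  q = (1 - (4)·-2.0000) / (5) = 1.8000
Iteration 3:
  p = (10 - (-4)·1.8000) / (-5) = -3.4400
  q = (1 - (4)·-2.1600) / (5) = 1.9280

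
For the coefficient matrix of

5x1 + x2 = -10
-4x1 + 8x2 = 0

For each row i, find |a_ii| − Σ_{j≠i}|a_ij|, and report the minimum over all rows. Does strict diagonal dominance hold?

4

row 1: |5| − (1) = 4
row 2: |8| − (4) = 4
minimum over rows = 4 → strictly diagonally dominant (convergence guaranteed)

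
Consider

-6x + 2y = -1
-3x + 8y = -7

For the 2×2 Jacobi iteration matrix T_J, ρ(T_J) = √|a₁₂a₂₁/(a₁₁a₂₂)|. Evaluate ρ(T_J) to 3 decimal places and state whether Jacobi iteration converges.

0.354

a₁₂a₂₁/(a₁₁a₂₂) = (2)·(-3) / ((-6)·(8)) = 0.125000
ρ = √|0.125000| = √0.125000 = 0.354
ρ < 1, so Jacobi converges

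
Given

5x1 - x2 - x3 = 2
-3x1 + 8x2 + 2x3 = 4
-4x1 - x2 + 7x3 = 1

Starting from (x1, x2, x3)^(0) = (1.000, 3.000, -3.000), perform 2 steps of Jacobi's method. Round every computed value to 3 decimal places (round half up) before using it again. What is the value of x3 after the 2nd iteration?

0.604

Iteration 1:
  x1 = (2 - (-1)·3.000 - (-1)·-3.000) / (5) = 0.400
  x2 = (4 - (-3)·1.000 - (2)·-3.000) / (8) = 1.625
  x3 = (1 - (-4)·1.000 - (-1)·3.000) / (7) = 1.143
Iteration 2:
  x1 = (2 - (-1)·1.625 - (-1)·1.143) / (5) = 0.954
  x2 = (4 - (-3)·0.400 - (2)·1.143) / (8) = 0.364
  x3 = (1 - (-4)·0.400 - (-1)·1.625) / (7) = 0.604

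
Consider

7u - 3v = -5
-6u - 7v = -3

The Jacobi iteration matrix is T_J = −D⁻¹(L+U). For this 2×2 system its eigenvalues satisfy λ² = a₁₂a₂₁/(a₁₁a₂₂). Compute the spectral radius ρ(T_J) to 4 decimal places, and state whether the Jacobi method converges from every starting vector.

a₁₂a₂₁/(a₁₁a₂₂) = (-3)·(-6) / ((7)·(-7)) = -0.367347
ρ = √|-0.367347| = √0.367347 = 0.6061
ρ < 1, so Jacobi converges

0.6061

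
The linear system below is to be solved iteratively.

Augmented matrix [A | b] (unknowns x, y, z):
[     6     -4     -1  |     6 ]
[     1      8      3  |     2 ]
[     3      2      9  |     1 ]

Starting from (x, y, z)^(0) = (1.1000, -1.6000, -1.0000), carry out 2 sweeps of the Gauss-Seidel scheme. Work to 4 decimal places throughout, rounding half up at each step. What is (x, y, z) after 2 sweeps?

(1.4434, 0.0533, -0.3819)

Iteration 1:
  x = (6 - (-4)·-1.6000 - (-1)·-1.0000) / (6) = -0.2333
  y = (2 - (1)·-0.2333 - (3)·-1.0000) / (8) = 0.6542
  z = (1 - (3)·-0.2333 - (2)·0.6542) / (9) = 0.0435
Iteration 2:
  x = (6 - (-4)·0.6542 - (-1)·0.0435) / (6) = 1.4434
  y = (2 - (1)·1.4434 - (3)·0.0435) / (8) = 0.0533
  z = (1 - (3)·1.4434 - (2)·0.0533) / (9) = -0.3819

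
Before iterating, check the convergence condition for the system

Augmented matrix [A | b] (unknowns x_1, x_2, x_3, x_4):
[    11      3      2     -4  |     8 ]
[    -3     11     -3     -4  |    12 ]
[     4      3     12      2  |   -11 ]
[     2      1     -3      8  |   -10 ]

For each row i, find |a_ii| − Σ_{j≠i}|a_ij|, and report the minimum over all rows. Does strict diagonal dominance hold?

1

row 1: |11| − (3+2+4) = 2
row 2: |11| − (3+3+4) = 1
row 3: |12| − (4+3+2) = 3
row 4: |8| − (2+1+3) = 2
minimum over rows = 1 → strictly diagonally dominant (convergence guaranteed)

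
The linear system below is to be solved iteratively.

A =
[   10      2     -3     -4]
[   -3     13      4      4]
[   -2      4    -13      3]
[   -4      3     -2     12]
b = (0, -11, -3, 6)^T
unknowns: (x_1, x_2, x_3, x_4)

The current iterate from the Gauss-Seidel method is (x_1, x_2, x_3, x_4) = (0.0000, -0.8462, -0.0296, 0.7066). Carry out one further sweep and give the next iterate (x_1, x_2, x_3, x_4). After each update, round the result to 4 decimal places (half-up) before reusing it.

One sweep:
  x_1 = (0 - (2)·-0.8462 - (-3)·-0.0296 - (-4)·0.7066) / (10) = 0.4430
  x_2 = (-11 - (-3)·0.4430 - (4)·-0.0296 - (4)·0.7066) / (13) = -0.9522
  x_3 = (-3 - (-2)·0.4430 - (4)·-0.9522 - (3)·0.7066) / (-13) = 0.0327
  x_4 = (6 - (-4)·0.4430 - (3)·-0.9522 - (-2)·0.0327) / (12) = 0.8912

(0.4430, -0.9522, 0.0327, 0.8912)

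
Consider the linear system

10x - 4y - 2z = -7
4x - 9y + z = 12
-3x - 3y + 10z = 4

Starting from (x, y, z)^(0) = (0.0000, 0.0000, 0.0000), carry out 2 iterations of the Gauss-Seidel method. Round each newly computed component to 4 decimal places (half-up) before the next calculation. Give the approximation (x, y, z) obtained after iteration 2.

(-1.4184, -1.9974, -0.6247)

Iteration 1:
  x = (-7 - (-4)·0.0000 - (-2)·0.0000) / (10) = -0.7000
  y = (12 - (4)·-0.7000 - (1)·0.0000) / (-9) = -1.6444
  z = (4 - (-3)·-0.7000 - (-3)·-1.6444) / (10) = -0.3033
Iteration 2:
  x = (-7 - (-4)·-1.6444 - (-2)·-0.3033) / (10) = -1.4184
  y = (12 - (4)·-1.4184 - (1)·-0.3033) / (-9) = -1.9974
  z = (4 - (-3)·-1.4184 - (-3)·-1.9974) / (10) = -0.6247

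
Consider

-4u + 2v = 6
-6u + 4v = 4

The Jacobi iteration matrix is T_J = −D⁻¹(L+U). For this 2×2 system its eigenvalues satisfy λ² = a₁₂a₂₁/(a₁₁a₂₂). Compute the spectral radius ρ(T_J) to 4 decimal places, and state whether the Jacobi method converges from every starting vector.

a₁₂a₂₁/(a₁₁a₂₂) = (2)·(-6) / ((-4)·(4)) = 0.750000
ρ = √|0.750000| = √0.750000 = 0.8660
ρ < 1, so Jacobi converges

0.8660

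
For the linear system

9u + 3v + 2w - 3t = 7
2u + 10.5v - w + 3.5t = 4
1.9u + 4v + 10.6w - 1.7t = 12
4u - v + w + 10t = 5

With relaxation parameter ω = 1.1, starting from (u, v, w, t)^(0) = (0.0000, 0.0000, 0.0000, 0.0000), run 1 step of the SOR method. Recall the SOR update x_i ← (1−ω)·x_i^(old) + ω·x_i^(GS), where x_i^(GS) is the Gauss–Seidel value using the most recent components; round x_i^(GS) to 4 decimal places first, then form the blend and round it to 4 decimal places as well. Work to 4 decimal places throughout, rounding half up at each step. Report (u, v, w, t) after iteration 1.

(0.8556, 0.2398, 0.9770, 0.0924)

Iteration 1:
  u: GS value = (7 - (3)·0.0000 - (2)·0.0000 - (-3)·0.0000) / (9) = 0.7778;  u ← (1−ω)·0.0000 + ω·0.7778 = 0.8556
  v: GS value = (4 - (2)·0.8556 - (-1)·0.0000 - (3.5)·0.0000) / (10.5) = 0.2180;  v ← (1−ω)·0.0000 + ω·0.2180 = 0.2398
  w: GS value = (12 - (1.9)·0.8556 - (4)·0.2398 - (-1.7)·0.0000) / (10.6) = 0.8882;  w ← (1−ω)·0.0000 + ω·0.8882 = 0.9770
  t: GS value = (5 - (4)·0.8556 - (-1)·0.2398 - (1)·0.9770) / (10) = 0.0840;  t ← (1−ω)·0.0000 + ω·0.0840 = 0.0924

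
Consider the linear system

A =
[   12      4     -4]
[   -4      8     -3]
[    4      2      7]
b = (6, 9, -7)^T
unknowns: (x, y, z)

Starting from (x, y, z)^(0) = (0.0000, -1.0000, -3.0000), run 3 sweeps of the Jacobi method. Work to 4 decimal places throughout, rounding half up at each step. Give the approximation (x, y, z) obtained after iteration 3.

Iteration 1:
  x = (6 - (4)·-1.0000 - (-4)·-3.0000) / (12) = -0.1667
  y = (9 - (-4)·0.0000 - (-3)·-3.0000) / (8) = 0.0000
  z = (-7 - (4)·0.0000 - (2)·-1.0000) / (7) = -0.7143
Iteration 2:
  x = (6 - (4)·0.0000 - (-4)·-0.7143) / (12) = 0.2619
  y = (9 - (-4)·-0.1667 - (-3)·-0.7143) / (8) = 0.7738
  z = (-7 - (4)·-0.1667 - (2)·0.0000) / (7) = -0.9047
Iteration 3:
  x = (6 - (4)·0.7738 - (-4)·-0.9047) / (12) = -0.0595
  y = (9 - (-4)·0.2619 - (-3)·-0.9047) / (8) = 0.9167
  z = (-7 - (4)·0.2619 - (2)·0.7738) / (7) = -1.3707

(-0.0595, 0.9167, -1.3707)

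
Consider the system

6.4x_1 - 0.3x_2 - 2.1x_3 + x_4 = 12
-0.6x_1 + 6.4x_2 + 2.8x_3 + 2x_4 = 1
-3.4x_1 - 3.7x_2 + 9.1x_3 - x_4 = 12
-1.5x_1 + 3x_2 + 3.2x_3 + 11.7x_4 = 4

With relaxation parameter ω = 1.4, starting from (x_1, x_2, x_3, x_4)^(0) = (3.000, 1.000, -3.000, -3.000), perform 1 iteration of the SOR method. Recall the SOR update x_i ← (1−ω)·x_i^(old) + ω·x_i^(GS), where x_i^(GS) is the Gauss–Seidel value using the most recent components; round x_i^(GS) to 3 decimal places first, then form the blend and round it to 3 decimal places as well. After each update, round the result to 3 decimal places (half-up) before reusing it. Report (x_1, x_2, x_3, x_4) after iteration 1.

(0.768, 3.069, 4.734, -1.097)

Iteration 1:
  x_1: GS value = (12 - (-0.3)·1.000 - (-2.1)·-3.000 - (1)·-3.000) / (6.4) = 1.406;  x_1 ← (1−ω)·3.000 + ω·1.406 = 0.768
  x_2: GS value = (1 - (-0.6)·0.768 - (2.8)·-3.000 - (2)·-3.000) / (6.4) = 2.478;  x_2 ← (1−ω)·1.000 + ω·2.478 = 3.069
  x_3: GS value = (12 - (-3.4)·0.768 - (-3.7)·3.069 - (-1)·-3.000) / (9.1) = 2.524;  x_3 ← (1−ω)·-3.000 + ω·2.524 = 4.734
  x_4: GS value = (4 - (-1.5)·0.768 - (3)·3.069 - (3.2)·4.734) / (11.7) = -1.641;  x_4 ← (1−ω)·-3.000 + ω·-1.641 = -1.097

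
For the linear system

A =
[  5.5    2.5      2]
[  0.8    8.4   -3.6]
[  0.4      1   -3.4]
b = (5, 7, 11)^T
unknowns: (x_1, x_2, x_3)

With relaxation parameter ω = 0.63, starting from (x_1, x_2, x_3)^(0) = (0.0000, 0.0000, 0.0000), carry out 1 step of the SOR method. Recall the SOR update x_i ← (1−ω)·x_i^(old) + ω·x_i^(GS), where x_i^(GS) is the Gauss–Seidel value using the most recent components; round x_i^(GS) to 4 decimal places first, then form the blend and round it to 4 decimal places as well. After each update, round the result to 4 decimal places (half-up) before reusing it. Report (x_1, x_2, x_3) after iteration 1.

Iteration 1:
  x_1: GS value = (5 - (2.5)·0.0000 - (2)·0.0000) / (5.5) = 0.9091;  x_1 ← (1−ω)·0.0000 + ω·0.9091 = 0.5727
  x_2: GS value = (7 - (0.8)·0.5727 - (-3.6)·0.0000) / (8.4) = 0.7788;  x_2 ← (1−ω)·0.0000 + ω·0.7788 = 0.4906
  x_3: GS value = (11 - (0.4)·0.5727 - (1)·0.4906) / (-3.4) = -3.0236;  x_3 ← (1−ω)·0.0000 + ω·-3.0236 = -1.9049

(0.5727, 0.4906, -1.9049)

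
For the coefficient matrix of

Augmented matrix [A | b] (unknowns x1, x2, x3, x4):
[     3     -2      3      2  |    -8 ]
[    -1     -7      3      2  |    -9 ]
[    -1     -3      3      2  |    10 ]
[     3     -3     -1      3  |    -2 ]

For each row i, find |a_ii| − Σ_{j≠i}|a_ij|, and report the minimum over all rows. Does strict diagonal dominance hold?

row 1: |3| − (2+3+2) = -4
row 2: |-7| − (1+3+2) = 1
row 3: |3| − (1+3+2) = -3
row 4: |3| − (3+3+1) = -4
minimum over rows = -4 → not strictly diagonally dominant

-4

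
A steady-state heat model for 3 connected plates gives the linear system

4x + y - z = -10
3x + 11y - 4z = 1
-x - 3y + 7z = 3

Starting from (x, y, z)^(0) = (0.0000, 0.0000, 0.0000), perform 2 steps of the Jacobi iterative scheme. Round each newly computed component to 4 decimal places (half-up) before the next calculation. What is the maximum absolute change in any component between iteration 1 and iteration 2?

Iteration 1:
  x = (-10 - (1)·0.0000 - (-1)·0.0000) / (4) = -2.5000
  y = (1 - (3)·0.0000 - (-4)·0.0000) / (11) = 0.0909
  z = (3 - (-1)·0.0000 - (-3)·0.0000) / (7) = 0.4286
Iteration 2:
  x = (-10 - (1)·0.0909 - (-1)·0.4286) / (4) = -2.4156
  y = (1 - (3)·-2.5000 - (-4)·0.4286) / (11) = 0.9286
  z = (3 - (-1)·-2.5000 - (-3)·0.0909) / (7) = 0.1104
Change: (0.0844, 0.8377, -0.3182) → max |·| = 0.8377

0.8377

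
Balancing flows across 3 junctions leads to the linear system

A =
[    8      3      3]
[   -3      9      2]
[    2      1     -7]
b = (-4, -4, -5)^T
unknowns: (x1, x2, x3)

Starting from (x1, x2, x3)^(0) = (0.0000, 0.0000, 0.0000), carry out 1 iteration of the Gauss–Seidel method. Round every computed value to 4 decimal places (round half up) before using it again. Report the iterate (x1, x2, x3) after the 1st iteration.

(-0.5000, -0.6111, 0.4841)

Iteration 1:
  x1 = (-4 - (3)·0.0000 - (3)·0.0000) / (8) = -0.5000
  x2 = (-4 - (-3)·-0.5000 - (2)·0.0000) / (9) = -0.6111
  x3 = (-5 - (2)·-0.5000 - (1)·-0.6111) / (-7) = 0.4841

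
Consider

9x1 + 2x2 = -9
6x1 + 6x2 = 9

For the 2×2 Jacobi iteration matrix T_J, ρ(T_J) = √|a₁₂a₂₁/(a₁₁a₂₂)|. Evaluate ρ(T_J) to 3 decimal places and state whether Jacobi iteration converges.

a₁₂a₂₁/(a₁₁a₂₂) = (2)·(6) / ((9)·(6)) = 0.222222
ρ = √|0.222222| = √0.222222 = 0.471
ρ < 1, so Jacobi converges

0.471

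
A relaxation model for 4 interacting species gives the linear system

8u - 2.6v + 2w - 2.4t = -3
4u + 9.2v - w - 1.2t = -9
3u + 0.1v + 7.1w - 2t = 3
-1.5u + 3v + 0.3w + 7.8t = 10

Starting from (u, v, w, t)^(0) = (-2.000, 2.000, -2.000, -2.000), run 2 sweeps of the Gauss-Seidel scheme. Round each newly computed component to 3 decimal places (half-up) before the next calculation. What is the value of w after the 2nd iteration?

1.076

Iteration 1:
  u = (-3 - (-2.6)·2.000 - (2)·-2.000 - (-2.4)·-2.000) / (8) = 0.175
  v = (-9 - (4)·0.175 - (-1)·-2.000 - (-1.2)·-2.000) / (9.2) = -1.533
  w = (3 - (3)·0.175 - (0.1)·-1.533 - (-2)·-2.000) / (7.1) = -0.193
  t = (10 - (-1.5)·0.175 - (3)·-1.533 - (0.3)·-0.193) / (7.8) = 1.913
Iteration 2:
  u = (-3 - (-2.6)·-1.533 - (2)·-0.193 - (-2.4)·1.913) / (8) = -0.251
  v = (-9 - (4)·-0.251 - (-1)·-0.193 - (-1.2)·1.913) / (9.2) = -0.641
  w = (3 - (3)·-0.251 - (0.1)·-0.641 - (-2)·1.913) / (7.1) = 1.076
  t = (10 - (-1.5)·-0.251 - (3)·-0.641 - (0.3)·1.076) / (7.8) = 1.439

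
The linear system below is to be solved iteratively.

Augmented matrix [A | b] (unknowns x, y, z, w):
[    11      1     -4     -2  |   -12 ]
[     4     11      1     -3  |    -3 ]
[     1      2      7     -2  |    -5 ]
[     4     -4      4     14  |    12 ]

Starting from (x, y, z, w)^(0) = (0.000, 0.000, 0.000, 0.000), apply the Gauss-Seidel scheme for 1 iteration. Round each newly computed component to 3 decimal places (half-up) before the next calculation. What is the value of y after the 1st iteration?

0.124

Iteration 1:
  x = (-12 - (1)·0.000 - (-4)·0.000 - (-2)·0.000) / (11) = -1.091
  y = (-3 - (4)·-1.091 - (1)·0.000 - (-3)·0.000) / (11) = 0.124
  z = (-5 - (1)·-1.091 - (2)·0.124 - (-2)·0.000) / (7) = -0.594
  w = (12 - (4)·-1.091 - (-4)·0.124 - (4)·-0.594) / (14) = 1.374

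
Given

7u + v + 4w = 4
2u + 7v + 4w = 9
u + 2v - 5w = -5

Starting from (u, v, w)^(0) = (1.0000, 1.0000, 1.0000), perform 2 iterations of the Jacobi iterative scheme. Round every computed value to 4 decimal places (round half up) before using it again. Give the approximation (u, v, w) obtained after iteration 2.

Iteration 1:
  u = (4 - (1)·1.0000 - (4)·1.0000) / (7) = -0.1429
  v = (9 - (2)·1.0000 - (4)·1.0000) / (7) = 0.4286
  w = (-5 - (1)·1.0000 - (2)·1.0000) / (-5) = 1.6000
Iteration 2:
  u = (4 - (1)·0.4286 - (4)·1.6000) / (7) = -0.4041
  v = (9 - (2)·-0.1429 - (4)·1.6000) / (7) = 0.4123
  w = (-5 - (1)·-0.1429 - (2)·0.4286) / (-5) = 1.1429

(-0.4041, 0.4123, 1.1429)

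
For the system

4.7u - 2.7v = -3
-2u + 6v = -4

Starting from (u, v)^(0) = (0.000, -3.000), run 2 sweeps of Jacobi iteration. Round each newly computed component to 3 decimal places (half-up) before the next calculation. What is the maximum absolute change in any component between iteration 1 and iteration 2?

1.341

Iteration 1:
  u = (-3 - (-2.7)·-3.000) / (4.7) = -2.362
  v = (-4 - (-2)·0.000) / (6) = -0.667
Iteration 2:
  u = (-3 - (-2.7)·-0.667) / (4.7) = -1.021
  v = (-4 - (-2)·-2.362) / (6) = -1.454
Change: (1.341, -0.787) → max |·| = 1.341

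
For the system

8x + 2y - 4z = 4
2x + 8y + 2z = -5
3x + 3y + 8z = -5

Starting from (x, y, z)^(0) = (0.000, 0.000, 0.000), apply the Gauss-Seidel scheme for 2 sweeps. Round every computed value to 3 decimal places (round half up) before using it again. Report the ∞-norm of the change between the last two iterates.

0.152

Iteration 1:
  x = (4 - (2)·0.000 - (-4)·0.000) / (8) = 0.500
  y = (-5 - (2)·0.500 - (2)·0.000) / (8) = -0.750
  z = (-5 - (3)·0.500 - (3)·-0.750) / (8) = -0.531
Iteration 2:
  x = (4 - (2)·-0.750 - (-4)·-0.531) / (8) = 0.422
  y = (-5 - (2)·0.422 - (2)·-0.531) / (8) = -0.598
  z = (-5 - (3)·0.422 - (3)·-0.598) / (8) = -0.559
Change: (-0.078, 0.152, -0.028) → max |·| = 0.152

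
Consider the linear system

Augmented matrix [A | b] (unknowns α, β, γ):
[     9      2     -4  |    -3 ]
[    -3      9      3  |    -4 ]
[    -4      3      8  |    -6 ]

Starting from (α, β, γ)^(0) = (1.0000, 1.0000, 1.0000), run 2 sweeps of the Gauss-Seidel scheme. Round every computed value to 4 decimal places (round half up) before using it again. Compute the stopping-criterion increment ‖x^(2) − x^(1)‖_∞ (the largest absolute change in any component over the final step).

Iteration 1:
  α = (-3 - (2)·1.0000 - (-4)·1.0000) / (9) = -0.1111
  β = (-4 - (-3)·-0.1111 - (3)·1.0000) / (9) = -0.8148
  γ = (-6 - (-4)·-0.1111 - (3)·-0.8148) / (8) = -0.5000
Iteration 2:
  α = (-3 - (2)·-0.8148 - (-4)·-0.5000) / (9) = -0.3745
  β = (-4 - (-3)·-0.3745 - (3)·-0.5000) / (9) = -0.4026
  γ = (-6 - (-4)·-0.3745 - (3)·-0.4026) / (8) = -0.7863
Change: (-0.2634, 0.4122, -0.2863) → max |·| = 0.4122

0.4122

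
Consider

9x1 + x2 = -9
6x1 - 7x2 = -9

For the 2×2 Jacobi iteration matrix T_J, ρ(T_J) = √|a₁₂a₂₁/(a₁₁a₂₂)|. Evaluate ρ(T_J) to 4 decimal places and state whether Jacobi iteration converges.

a₁₂a₂₁/(a₁₁a₂₂) = (1)·(6) / ((9)·(-7)) = -0.095238
ρ = √|-0.095238| = √0.095238 = 0.3086
ρ < 1, so Jacobi converges

0.3086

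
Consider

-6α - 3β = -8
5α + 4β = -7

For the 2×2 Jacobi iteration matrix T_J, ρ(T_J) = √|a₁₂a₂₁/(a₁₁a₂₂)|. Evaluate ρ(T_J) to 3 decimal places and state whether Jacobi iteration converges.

a₁₂a₂₁/(a₁₁a₂₂) = (-3)·(5) / ((-6)·(4)) = 0.625000
ρ = √|0.625000| = √0.625000 = 0.791
ρ < 1, so Jacobi converges

0.791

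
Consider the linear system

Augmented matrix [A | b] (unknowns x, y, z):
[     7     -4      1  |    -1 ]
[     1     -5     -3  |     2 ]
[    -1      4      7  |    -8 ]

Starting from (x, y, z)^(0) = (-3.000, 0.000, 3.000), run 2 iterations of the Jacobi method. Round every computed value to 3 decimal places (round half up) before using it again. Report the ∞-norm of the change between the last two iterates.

3.228

Iteration 1:
  x = (-1 - (-4)·0.000 - (1)·3.000) / (7) = -0.571
  y = (2 - (1)·-3.000 - (-3)·3.000) / (-5) = -2.800
  z = (-8 - (-1)·-3.000 - (4)·0.000) / (7) = -1.571
Iteration 2:
  x = (-1 - (-4)·-2.800 - (1)·-1.571) / (7) = -1.518
  y = (2 - (1)·-0.571 - (-3)·-1.571) / (-5) = 0.428
  z = (-8 - (-1)·-0.571 - (4)·-2.800) / (7) = 0.376
Change: (-0.947, 3.228, 1.947) → max |·| = 3.228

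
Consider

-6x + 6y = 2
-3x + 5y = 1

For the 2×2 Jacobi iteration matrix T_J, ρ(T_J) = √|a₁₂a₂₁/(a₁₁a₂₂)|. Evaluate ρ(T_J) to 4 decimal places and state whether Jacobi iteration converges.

a₁₂a₂₁/(a₁₁a₂₂) = (6)·(-3) / ((-6)·(5)) = 0.600000
ρ = √|0.600000| = √0.600000 = 0.7746
ρ < 1, so Jacobi converges

0.7746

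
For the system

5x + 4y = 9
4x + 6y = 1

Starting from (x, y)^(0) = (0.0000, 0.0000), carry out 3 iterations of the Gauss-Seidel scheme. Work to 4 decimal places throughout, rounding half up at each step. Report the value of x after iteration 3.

Iteration 1:
  x = (9 - (4)·0.0000) / (5) = 1.8000
  y = (1 - (4)·1.8000) / (6) = -1.0333
Iteration 2:
  x = (9 - (4)·-1.0333) / (5) = 2.6266
  y = (1 - (4)·2.6266) / (6) = -1.5844
Iteration 3:
  x = (9 - (4)·-1.5844) / (5) = 3.0675
  y = (1 - (4)·3.0675) / (6) = -1.8783

3.0675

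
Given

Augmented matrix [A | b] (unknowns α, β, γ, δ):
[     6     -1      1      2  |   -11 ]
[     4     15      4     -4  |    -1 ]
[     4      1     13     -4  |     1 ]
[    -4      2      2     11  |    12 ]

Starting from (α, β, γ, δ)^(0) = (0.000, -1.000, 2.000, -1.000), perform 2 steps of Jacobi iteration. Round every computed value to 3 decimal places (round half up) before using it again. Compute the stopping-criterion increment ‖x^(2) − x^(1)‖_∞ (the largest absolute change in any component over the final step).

Iteration 1:
  α = (-11 - (-1)·-1.000 - (1)·2.000 - (2)·-1.000) / (6) = -2.000
  β = (-1 - (4)·0.000 - (4)·2.000 - (-4)·-1.000) / (15) = -0.867
  γ = (1 - (4)·0.000 - (1)·-1.000 - (-4)·-1.000) / (13) = -0.154
  δ = (12 - (-4)·0.000 - (2)·-1.000 - (2)·2.000) / (11) = 0.909
Iteration 2:
  α = (-11 - (-1)·-0.867 - (1)·-0.154 - (2)·0.909) / (6) = -2.255
  β = (-1 - (4)·-2.000 - (4)·-0.154 - (-4)·0.909) / (15) = 0.750
  γ = (1 - (4)·-2.000 - (1)·-0.867 - (-4)·0.909) / (13) = 1.039
  δ = (12 - (-4)·-2.000 - (2)·-0.867 - (2)·-0.154) / (11) = 0.549
Change: (-0.255, 1.617, 1.193, -0.360) → max |·| = 1.617

1.617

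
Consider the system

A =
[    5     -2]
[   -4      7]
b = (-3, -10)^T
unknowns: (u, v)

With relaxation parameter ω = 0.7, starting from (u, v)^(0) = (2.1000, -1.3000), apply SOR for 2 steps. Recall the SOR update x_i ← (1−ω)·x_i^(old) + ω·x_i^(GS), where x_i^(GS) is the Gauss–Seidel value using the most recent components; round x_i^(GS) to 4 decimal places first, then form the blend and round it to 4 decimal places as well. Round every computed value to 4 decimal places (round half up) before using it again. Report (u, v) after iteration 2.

Iteration 1:
  u: GS value = (-3 - (-2)·-1.3000) / (5) = -1.1200;  u ← (1−ω)·2.1000 + ω·-1.1200 = -0.1540
  v: GS value = (-10 - (-4)·-0.1540) / (7) = -1.5166;  v ← (1−ω)·-1.3000 + ω·-1.5166 = -1.4516
Iteration 2:
  u: GS value = (-3 - (-2)·-1.4516) / (5) = -1.1806;  u ← (1−ω)·-0.1540 + ω·-1.1806 = -0.8726
  v: GS value = (-10 - (-4)·-0.8726) / (7) = -1.9272;  v ← (1−ω)·-1.4516 + ω·-1.9272 = -1.7845

(-0.8726, -1.7845)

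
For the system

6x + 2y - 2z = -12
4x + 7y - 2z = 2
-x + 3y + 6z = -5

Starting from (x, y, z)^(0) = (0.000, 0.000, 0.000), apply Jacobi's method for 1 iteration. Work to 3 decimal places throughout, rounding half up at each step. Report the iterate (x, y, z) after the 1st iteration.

(-2.000, 0.286, -0.833)

Iteration 1:
  x = (-12 - (2)·0.000 - (-2)·0.000) / (6) = -2.000
  y = (2 - (4)·0.000 - (-2)·0.000) / (7) = 0.286
  z = (-5 - (-1)·0.000 - (3)·0.000) / (6) = -0.833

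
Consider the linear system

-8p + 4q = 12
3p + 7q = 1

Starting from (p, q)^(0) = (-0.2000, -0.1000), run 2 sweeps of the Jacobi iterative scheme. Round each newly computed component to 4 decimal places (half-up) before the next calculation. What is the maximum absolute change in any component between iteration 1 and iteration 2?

0.5785

Iteration 1:
  p = (12 - (4)·-0.1000) / (-8) = -1.5500
  q = (1 - (3)·-0.2000) / (7) = 0.2286
Iteration 2:
  p = (12 - (4)·0.2286) / (-8) = -1.3857
  q = (1 - (3)·-1.5500) / (7) = 0.8071
Change: (0.1643, 0.5785) → max |·| = 0.5785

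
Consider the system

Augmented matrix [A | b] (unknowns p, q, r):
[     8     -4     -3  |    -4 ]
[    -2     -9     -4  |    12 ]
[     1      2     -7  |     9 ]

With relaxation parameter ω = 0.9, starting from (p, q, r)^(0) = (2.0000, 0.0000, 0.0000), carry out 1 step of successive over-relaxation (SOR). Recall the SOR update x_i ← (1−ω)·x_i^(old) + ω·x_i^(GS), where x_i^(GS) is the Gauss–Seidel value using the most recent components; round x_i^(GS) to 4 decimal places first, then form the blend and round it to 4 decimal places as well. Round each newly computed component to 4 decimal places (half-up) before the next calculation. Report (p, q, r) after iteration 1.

(-0.2500, -1.1500, -1.4850)

Iteration 1:
  p: GS value = (-4 - (-4)·0.0000 - (-3)·0.0000) / (8) = -0.5000;  p ← (1−ω)·2.0000 + ω·-0.5000 = -0.2500
  q: GS value = (12 - (-2)·-0.2500 - (-4)·0.0000) / (-9) = -1.2778;  q ← (1−ω)·0.0000 + ω·-1.2778 = -1.1500
  r: GS value = (9 - (1)·-0.2500 - (2)·-1.1500) / (-7) = -1.6500;  r ← (1−ω)·0.0000 + ω·-1.6500 = -1.4850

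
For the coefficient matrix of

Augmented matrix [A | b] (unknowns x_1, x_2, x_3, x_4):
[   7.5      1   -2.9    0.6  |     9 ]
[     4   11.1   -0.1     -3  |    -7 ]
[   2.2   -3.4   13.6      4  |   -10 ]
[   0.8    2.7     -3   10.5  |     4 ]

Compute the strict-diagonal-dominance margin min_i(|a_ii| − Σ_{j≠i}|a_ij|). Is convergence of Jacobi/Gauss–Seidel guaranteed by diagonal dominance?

row 1: |7.5| − (1+2.9+0.6) = 3
row 2: |11.1| − (4+0.1+3) = 4
row 3: |13.6| − (2.2+3.4+4) = 4
row 4: |10.5| − (0.8+2.7+3) = 4
minimum over rows = 3 → strictly diagonally dominant (convergence guaranteed)

3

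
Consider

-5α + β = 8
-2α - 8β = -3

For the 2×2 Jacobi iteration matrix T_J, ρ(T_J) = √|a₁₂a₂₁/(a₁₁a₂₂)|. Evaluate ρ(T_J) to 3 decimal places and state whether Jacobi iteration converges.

0.224

a₁₂a₂₁/(a₁₁a₂₂) = (1)·(-2) / ((-5)·(-8)) = -0.050000
ρ = √|-0.050000| = √0.050000 = 0.224
ρ < 1, so Jacobi converges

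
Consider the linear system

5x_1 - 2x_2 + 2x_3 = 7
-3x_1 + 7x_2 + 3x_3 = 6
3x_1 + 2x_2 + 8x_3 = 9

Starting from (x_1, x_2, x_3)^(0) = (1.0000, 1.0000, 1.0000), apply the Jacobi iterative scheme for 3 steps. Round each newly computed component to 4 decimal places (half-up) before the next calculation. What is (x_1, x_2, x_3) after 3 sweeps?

Iteration 1:
  x_1 = (7 - (-2)·1.0000 - (2)·1.0000) / (5) = 1.4000
  x_2 = (6 - (-3)·1.0000 - (3)·1.0000) / (7) = 0.8571
  x_3 = (9 - (3)·1.0000 - (2)·1.0000) / (8) = 0.5000
Iteration 2:
  x_1 = (7 - (-2)·0.8571 - (2)·0.5000) / (5) = 1.5428
  x_2 = (6 - (-3)·1.4000 - (3)·0.5000) / (7) = 1.2429
  x_3 = (9 - (3)·1.4000 - (2)·0.8571) / (8) = 0.3857
Iteration 3:
  x_1 = (7 - (-2)·1.2429 - (2)·0.3857) / (5) = 1.7429
  x_2 = (6 - (-3)·1.5428 - (3)·0.3857) / (7) = 1.3530
  x_3 = (9 - (3)·1.5428 - (2)·1.2429) / (8) = 0.2357

(1.7429, 1.3530, 0.2357)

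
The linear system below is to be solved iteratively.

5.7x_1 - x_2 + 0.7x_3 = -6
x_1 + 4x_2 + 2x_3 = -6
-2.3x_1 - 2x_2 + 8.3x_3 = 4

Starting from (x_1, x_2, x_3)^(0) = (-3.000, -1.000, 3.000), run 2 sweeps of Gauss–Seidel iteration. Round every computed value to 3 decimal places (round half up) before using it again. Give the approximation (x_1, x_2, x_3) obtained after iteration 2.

Iteration 1:
  x_1 = (-6 - (-1)·-1.000 - (0.7)·3.000) / (5.7) = -1.596
  x_2 = (-6 - (1)·-1.596 - (2)·3.000) / (4) = -2.601
  x_3 = (4 - (-2.3)·-1.596 - (-2)·-2.601) / (8.3) = -0.587
Iteration 2:
  x_1 = (-6 - (-1)·-2.601 - (0.7)·-0.587) / (5.7) = -1.437
  x_2 = (-6 - (1)·-1.437 - (2)·-0.587) / (4) = -0.847
  x_3 = (4 - (-2.3)·-1.437 - (-2)·-0.847) / (8.3) = -0.120

(-1.437, -0.847, -0.120)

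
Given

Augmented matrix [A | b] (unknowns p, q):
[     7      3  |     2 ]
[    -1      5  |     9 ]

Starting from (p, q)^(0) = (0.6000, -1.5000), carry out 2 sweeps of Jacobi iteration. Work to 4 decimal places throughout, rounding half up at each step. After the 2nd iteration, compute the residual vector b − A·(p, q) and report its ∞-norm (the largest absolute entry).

Iteration 1:
  p = (2 - (3)·-1.5000) / (7) = 0.9286
  q = (9 - (-1)·0.6000) / (5) = 1.9200
Iteration 2:
  p = (2 - (3)·1.9200) / (7) = -0.5371
  q = (9 - (-1)·0.9286) / (5) = 1.9857
Residual b − A·x = (-0.1974, -1.4656); ∞-norm = 1.4656

1.4656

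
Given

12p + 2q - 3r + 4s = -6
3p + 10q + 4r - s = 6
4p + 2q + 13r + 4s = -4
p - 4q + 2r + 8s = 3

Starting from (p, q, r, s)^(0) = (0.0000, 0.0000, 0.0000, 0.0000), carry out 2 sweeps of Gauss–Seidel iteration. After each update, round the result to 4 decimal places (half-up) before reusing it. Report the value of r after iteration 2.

-0.4430

Iteration 1:
  p = (-6 - (2)·0.0000 - (-3)·0.0000 - (4)·0.0000) / (12) = -0.5000
  q = (6 - (3)·-0.5000 - (4)·0.0000 - (-1)·0.0000) / (10) = 0.7500
  r = (-4 - (4)·-0.5000 - (2)·0.7500 - (4)·0.0000) / (13) = -0.2692
  s = (3 - (1)·-0.5000 - (-4)·0.7500 - (2)·-0.2692) / (8) = 0.8798
Iteration 2:
  p = (-6 - (2)·0.7500 - (-3)·-0.2692 - (4)·0.8798) / (12) = -0.9856
  q = (6 - (3)·-0.9856 - (4)·-0.2692 - (-1)·0.8798) / (10) = 1.0913
  r = (-4 - (4)·-0.9856 - (2)·1.0913 - (4)·0.8798) / (13) = -0.4430
  s = (3 - (1)·-0.9856 - (-4)·1.0913 - (2)·-0.4430) / (8) = 1.1546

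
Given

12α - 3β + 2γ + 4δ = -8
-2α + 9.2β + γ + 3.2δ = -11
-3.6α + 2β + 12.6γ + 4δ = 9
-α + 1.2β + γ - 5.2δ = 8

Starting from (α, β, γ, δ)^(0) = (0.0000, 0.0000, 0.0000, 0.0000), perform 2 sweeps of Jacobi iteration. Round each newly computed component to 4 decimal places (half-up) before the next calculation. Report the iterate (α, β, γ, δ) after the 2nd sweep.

Iteration 1:
  α = (-8 - (-3)·0.0000 - (2)·0.0000 - (4)·0.0000) / (12) = -0.6667
  β = (-11 - (-2)·0.0000 - (1)·0.0000 - (3.2)·0.0000) / (9.2) = -1.1957
  γ = (9 - (-3.6)·0.0000 - (2)·0.0000 - (4)·0.0000) / (12.6) = 0.7143
  δ = (8 - (-1)·0.0000 - (1.2)·0.0000 - (1)·0.0000) / (-5.2) = -1.5385
Iteration 2:
  α = (-8 - (-3)·-1.1957 - (2)·0.7143 - (4)·-1.5385) / (12) = -0.5718
  β = (-11 - (-2)·-0.6667 - (1)·0.7143 - (3.2)·-1.5385) / (9.2) = -0.8831
  γ = (9 - (-3.6)·-0.6667 - (2)·-1.1957 - (4)·-1.5385) / (12.6) = 1.2020
  δ = (8 - (-1)·-0.6667 - (1.2)·-1.1957 - (1)·0.7143) / (-5.2) = -1.5488

(-0.5718, -0.8831, 1.2020, -1.5488)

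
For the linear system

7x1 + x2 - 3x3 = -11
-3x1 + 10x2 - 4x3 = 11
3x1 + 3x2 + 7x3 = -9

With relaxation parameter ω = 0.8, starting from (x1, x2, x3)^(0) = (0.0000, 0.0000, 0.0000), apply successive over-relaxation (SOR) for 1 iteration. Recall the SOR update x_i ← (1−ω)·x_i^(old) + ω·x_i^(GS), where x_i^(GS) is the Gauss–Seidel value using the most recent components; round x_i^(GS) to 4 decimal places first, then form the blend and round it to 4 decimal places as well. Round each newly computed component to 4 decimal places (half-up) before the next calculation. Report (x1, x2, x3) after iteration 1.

(-1.2571, 0.5783, -0.7958)

Iteration 1:
  x1: GS value = (-11 - (1)·0.0000 - (-3)·0.0000) / (7) = -1.5714;  x1 ← (1−ω)·0.0000 + ω·-1.5714 = -1.2571
  x2: GS value = (11 - (-3)·-1.2571 - (-4)·0.0000) / (10) = 0.7229;  x2 ← (1−ω)·0.0000 + ω·0.7229 = 0.5783
  x3: GS value = (-9 - (3)·-1.2571 - (3)·0.5783) / (7) = -0.9948;  x3 ← (1−ω)·0.0000 + ω·-0.9948 = -0.7958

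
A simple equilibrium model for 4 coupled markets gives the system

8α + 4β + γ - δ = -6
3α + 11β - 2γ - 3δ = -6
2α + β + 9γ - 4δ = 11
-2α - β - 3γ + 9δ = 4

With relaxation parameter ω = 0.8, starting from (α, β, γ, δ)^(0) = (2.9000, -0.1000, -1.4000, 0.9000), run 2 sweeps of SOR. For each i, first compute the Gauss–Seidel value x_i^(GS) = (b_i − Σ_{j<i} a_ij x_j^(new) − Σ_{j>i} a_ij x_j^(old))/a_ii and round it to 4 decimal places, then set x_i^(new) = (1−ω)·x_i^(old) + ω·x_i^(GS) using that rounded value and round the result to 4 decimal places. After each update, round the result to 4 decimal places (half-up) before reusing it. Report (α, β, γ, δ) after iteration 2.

(-0.3641, -0.1364, 1.5450, 0.8519)

Iteration 1:
  α: GS value = (-6 - (4)·-0.1000 - (1)·-1.4000 - (-1)·0.9000) / (8) = -0.4125;  α ← (1−ω)·2.9000 + ω·-0.4125 = 0.2500
  β: GS value = (-6 - (3)·0.2500 - (-2)·-1.4000 - (-3)·0.9000) / (11) = -0.6227;  β ← (1−ω)·-0.1000 + ω·-0.6227 = -0.5182
  γ: GS value = (11 - (2)·0.2500 - (1)·-0.5182 - (-4)·0.9000) / (9) = 1.6242;  γ ← (1−ω)·-1.4000 + ω·1.6242 = 1.0194
  δ: GS value = (4 - (-2)·0.2500 - (-1)·-0.5182 - (-3)·1.0194) / (9) = 0.7822;  δ ← (1−ω)·0.9000 + ω·0.7822 = 0.8058
Iteration 2:
  α: GS value = (-6 - (4)·-0.5182 - (1)·1.0194 - (-1)·0.8058) / (8) = -0.5176;  α ← (1−ω)·0.2500 + ω·-0.5176 = -0.3641
  β: GS value = (-6 - (3)·-0.3641 - (-2)·1.0194 - (-3)·0.8058) / (11) = -0.0410;  β ← (1−ω)·-0.5182 + ω·-0.0410 = -0.1364
  γ: GS value = (11 - (2)·-0.3641 - (1)·-0.1364 - (-4)·0.8058) / (9) = 1.6764;  γ ← (1−ω)·1.0194 + ω·1.6764 = 1.5450
  δ: GS value = (4 - (-2)·-0.3641 - (-1)·-0.1364 - (-3)·1.5450) / (9) = 0.8634;  δ ← (1−ω)·0.8058 + ω·0.8634 = 0.8519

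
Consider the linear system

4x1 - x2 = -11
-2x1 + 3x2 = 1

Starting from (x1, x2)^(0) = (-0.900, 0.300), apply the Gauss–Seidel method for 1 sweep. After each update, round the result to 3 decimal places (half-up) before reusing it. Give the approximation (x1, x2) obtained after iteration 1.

Iteration 1:
  x1 = (-11 - (-1)·0.300) / (4) = -2.675
  x2 = (1 - (-2)·-2.675) / (3) = -1.450

(-2.675, -1.450)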